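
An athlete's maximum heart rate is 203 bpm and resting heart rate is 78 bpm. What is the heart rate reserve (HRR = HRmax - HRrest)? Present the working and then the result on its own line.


HRR = HRmax - HRrest
= 203 - 78
= 125 bpm

125 bpm


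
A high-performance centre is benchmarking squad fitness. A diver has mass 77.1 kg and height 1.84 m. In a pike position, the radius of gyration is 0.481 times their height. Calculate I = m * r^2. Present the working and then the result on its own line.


r = 0.481 * 1.84 = 0.88504 m
I = m * r^2 = 77.1 * 0.783296 = 60.392 kg*m^2

60.392 kg*m^2


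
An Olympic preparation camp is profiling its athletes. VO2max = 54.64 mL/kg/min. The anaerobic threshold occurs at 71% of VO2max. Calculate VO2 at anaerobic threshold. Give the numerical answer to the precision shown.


AT fraction = 71 / 100 = 0.71
AT VO2 = 54.64 * 0.71
= 38.79 mL/kg/min

38.79 mL/kg/min


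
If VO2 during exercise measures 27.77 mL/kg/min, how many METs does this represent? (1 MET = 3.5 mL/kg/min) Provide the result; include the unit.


METs = VO2 / 3.5 = 27.77 / 3.5 = 7.93

7.93 METs


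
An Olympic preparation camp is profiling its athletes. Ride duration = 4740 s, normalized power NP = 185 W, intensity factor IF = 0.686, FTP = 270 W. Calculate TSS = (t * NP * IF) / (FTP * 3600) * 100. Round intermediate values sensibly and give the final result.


Numerator = 4740 * 185 * 0.686 = 601553.4
Denominator = 270 * 3600 = 972000
TSS = 601553.4 / 972000 * 100
= 61.89

61.89 TSS


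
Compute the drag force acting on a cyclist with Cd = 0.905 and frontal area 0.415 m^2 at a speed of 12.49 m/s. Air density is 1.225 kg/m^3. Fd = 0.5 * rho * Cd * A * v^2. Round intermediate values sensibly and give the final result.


Step 1: v^2 = 156.0001
Step 2: Fd = 0.5 * 1.225 * 0.905 * 0.415 * 156.0001
= 35.886 N

35.886 N


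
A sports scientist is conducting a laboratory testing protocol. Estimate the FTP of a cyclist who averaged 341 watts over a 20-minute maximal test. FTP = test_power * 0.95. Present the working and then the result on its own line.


FTP = 341 * 0.95 = 323.95 W

323.95 W


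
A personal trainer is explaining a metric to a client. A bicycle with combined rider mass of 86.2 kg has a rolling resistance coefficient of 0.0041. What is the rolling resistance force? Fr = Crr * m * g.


Fr = 0.0041 * 86.2 * 9.81
= 0.35342 * 9.81
= 3.467 N

3.467 N


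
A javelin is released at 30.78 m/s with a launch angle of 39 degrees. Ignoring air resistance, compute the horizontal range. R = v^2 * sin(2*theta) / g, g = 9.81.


Launch speed squared = 947.4084
sin(2 * 39 deg) = 0.978148
Range = 947.4084 * 0.978148 / 9.81
= 94.465 m

94.465 m


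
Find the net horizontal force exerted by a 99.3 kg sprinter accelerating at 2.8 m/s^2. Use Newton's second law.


Newton's second law: F = m * a
F = 99.3 * 2.8 = 278.04 N

278.04 N


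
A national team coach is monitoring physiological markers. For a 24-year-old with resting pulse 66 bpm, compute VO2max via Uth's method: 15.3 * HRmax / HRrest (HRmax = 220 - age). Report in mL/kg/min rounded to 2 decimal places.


Step 1: HRmax = 220 - 24 = 196 bpm
Step 2: Ratio = 196 / 66 = 2.9697
Step 3: VO2max = 15.3 * 2.9697 = 45.44 mL/kg/min

45.44 mL/kg/min


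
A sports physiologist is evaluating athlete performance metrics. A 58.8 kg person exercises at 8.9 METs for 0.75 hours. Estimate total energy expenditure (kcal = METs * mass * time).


Energy = METs * mass(kg) * time(h)
= 8.9 * 58.8 * 0.75
= 392.49 kcal

392.49 kcal


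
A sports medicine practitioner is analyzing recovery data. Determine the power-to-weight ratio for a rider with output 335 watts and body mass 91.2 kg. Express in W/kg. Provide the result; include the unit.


P/W = 335 / 91.2 = 3.673 W/kg

3.673 W/kg


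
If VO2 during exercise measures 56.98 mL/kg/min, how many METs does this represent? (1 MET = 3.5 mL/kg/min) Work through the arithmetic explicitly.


METs = VO2 / 3.5 = 56.98 / 3.5 = 16.28

16.28 METs


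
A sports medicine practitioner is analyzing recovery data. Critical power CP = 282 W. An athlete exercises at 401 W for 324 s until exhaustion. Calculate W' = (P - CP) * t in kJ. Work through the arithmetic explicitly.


P - CP = 401 - 282 = 119 W
W' = 119 * 324 = 38556 J
= 38556 / 1000 = 38.556 kJ

38.556 kJ


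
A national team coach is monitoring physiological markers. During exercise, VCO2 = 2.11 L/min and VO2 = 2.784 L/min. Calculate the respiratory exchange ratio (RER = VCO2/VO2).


RER = VCO2 / VO2
= 2.11 / 2.784
= 0.7579

0.7579


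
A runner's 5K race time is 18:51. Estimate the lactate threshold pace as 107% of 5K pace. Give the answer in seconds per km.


Total race time = 18*60 + 51 = 1131 seconds
5K pace = 1131 / 5 = 226.2 sec/km
LT pace = 226.2 * 1.07 = 242.03 sec/km

242.03 s/km


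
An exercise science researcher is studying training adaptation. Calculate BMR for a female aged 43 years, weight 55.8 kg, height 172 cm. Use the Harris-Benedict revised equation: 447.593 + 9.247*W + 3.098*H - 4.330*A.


Substituting values:
W term = 9.247 * 55.8 = 515.9826
H term = 3.098 * 172 = 532.856
A term = 4.330 * 43 = 186.19
BMR = 1310.24 kcal/day

1310.24 kcal/day


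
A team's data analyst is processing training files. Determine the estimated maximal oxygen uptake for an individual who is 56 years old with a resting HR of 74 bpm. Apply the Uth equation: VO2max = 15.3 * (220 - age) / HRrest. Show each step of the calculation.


HRmax = 220 - 56 = 164
VO2max = 15.3 * (164 / 74)
= 15.3 * 2.2162
= 33.91 mL/kg/min

33.91 mL/kg/min


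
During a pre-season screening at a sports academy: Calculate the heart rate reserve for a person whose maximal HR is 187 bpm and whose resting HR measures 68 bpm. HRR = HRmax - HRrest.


HRmax = 187 bpm
HRrest = 68 bpm
HRR = 187 - 68 = 119 bpm

119 bpm


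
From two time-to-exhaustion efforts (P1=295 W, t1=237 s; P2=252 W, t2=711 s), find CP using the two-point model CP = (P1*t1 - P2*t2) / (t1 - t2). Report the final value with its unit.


Work in trial 1 = 69915 J
Work in trial 2 = 179172 J
Delta work = -109257 J
Delta time = -474 s
CP = -109257 / -474 = 230.5 W

230.5 W


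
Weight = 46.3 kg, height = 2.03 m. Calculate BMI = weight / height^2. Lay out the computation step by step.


height^2 = 2.03^2 = 4.1209
BMI = 46.3 / 4.1209 = 11.24 kg/m^2

11.24 kg/m^2


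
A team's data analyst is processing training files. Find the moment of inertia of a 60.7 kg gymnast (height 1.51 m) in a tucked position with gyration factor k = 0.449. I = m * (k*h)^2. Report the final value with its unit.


Radius of gyration = 0.449 * 1.51 = 0.67799 m
I = 60.7 * 0.67799^2
= 60.7 * 0.45967
= 27.902 kg*m^2

27.902 kg*m^2


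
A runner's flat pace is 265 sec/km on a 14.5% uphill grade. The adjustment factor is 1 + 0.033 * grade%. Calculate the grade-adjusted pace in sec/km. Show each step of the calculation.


Factor = 1 + 0.033 * 14.5 = 1.4785
Adjusted pace = 265 * 1.4785
= 391.8 sec/km

391.8 s/km


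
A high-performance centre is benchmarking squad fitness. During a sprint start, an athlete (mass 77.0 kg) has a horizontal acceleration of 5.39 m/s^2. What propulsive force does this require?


Propulsive force = mass * acceleration
= 77.0 kg * 5.39 m/s^2
= 415.03 N

415.03 N


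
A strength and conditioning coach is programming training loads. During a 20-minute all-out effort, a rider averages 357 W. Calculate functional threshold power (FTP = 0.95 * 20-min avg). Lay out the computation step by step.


FTP = 0.95 * 357
= 339.15 W

339.15 W


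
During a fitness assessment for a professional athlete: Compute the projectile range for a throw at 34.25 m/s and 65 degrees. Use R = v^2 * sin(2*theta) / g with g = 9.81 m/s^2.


Two times the angle = 130 degrees
sin(130) = 0.766044
R = 1173.0625 * 0.766044 / 9.81 = 91.602 m

91.602 m


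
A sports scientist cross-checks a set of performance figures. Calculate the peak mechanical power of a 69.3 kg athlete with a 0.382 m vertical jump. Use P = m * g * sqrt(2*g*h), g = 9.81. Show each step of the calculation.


First, sqrt(2gh) = sqrt(2 * 9.81 * 0.382)
= sqrt(7.49484) = 2.737671 m/s
Power = 69.3 * 9.81 * 2.737671 = 1861.16 W

1861.16 W


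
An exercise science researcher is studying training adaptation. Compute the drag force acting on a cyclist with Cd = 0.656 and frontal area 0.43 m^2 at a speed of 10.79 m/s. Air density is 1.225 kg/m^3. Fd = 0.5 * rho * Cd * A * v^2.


Step 1: v^2 = 116.4241
Step 2: Fd = 0.5 * 1.225 * 0.656 * 0.43 * 116.4241
= 20.115 N

20.115 N


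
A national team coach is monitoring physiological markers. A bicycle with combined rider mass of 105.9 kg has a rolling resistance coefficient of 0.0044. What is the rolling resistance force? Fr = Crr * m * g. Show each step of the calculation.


Fr = 0.0044 * 105.9 * 9.81
= 0.46596 * 9.81
= 4.571 N

4.571 N


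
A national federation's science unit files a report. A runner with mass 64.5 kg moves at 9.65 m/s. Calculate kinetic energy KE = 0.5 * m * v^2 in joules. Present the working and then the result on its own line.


v^2 = 9.65^2 = 93.1225
KE = 0.5 * 64.5 * 93.1225
= 3003.2 J

3003.2 J


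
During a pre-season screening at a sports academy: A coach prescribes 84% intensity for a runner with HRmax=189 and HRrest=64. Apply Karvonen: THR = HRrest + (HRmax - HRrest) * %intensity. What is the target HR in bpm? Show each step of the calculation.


Heart rate reserve = 189 - 64 = 125
Intensity fraction = 84 / 100 = 0.84
THR = 64 + 125 * 0.84 = 169.0 bpm

169.0 bpm


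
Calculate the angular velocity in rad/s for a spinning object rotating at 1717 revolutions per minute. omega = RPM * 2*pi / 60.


omega = RPM * 2*pi / 60
= 1717 * 6.28318531 / 60
= 179.804 rad/s

179.804 rad/s


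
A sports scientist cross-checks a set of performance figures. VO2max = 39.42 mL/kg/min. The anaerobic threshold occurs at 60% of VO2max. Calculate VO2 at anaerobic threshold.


AT fraction = 60 / 100 = 0.6
AT VO2 = 39.42 * 0.6
= 23.65 mL/kg/min

23.65 mL/kg/min


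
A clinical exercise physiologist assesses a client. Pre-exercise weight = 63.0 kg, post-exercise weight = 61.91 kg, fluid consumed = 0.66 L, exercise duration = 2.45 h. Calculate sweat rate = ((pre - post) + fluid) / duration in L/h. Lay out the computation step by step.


Weight loss = 63.0 - 61.91 = 1.09 kg (approx L)
Total sweat = 1.09 + 0.66 = 1.75 L
Sweat rate = 1.75 / 2.45 = 0.714 L/h

0.714 L/h


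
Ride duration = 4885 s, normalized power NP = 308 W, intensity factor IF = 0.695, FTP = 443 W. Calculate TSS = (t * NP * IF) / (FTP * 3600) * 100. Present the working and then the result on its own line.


Numerator = 4885 * 308 * 0.695 = 1045683.1
Denominator = 443 * 3600 = 1594800
TSS = 1045683.1 / 1594800 * 100
= 65.57

65.57 TSS


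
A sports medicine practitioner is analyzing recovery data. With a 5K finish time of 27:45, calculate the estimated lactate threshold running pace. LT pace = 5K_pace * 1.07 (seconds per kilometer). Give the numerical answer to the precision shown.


Race duration = 1665 s for 5 km
Average pace = 1665 / 5 = 333.0 s/km
LT pace = 333.0 * 1.07
= 356.31 s/km

356.31 s/km


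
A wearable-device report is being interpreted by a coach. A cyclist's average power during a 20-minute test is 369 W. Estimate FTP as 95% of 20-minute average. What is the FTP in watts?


FTP = 20-min power * 0.95
= 369 * 0.95
= 350.55 W

350.55 W


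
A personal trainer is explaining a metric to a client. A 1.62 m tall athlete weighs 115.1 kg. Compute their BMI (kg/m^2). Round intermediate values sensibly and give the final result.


height^2 = 2.6244 m^2
BMI = 115.1 / 2.6244 = 43.86 kg/m^2

43.86 kg/m^2


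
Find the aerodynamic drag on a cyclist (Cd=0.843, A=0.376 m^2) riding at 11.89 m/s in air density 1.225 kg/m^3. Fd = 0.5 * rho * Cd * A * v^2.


Fd = 0.5 * 1.225 * 0.843 * 0.376 * 11.89^2
= 0.5 * 1.225 * 0.843 * 0.376 * 141.3721
= 27.446 N

27.446 N


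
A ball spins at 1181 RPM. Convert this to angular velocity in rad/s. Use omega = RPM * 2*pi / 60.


omega = 1181 * 2 * pi / 60
= 1181 * 6.28318531 / 60
= 7420.442 / 60
= 123.674 rad/s

123.674 rad/s


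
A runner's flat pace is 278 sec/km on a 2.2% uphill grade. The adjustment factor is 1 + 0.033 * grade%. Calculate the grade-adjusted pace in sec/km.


Factor = 1 + 0.033 * 2.2 = 1.0726
Adjusted pace = 278 * 1.0726
= 298.18 sec/km

298.18 s/km


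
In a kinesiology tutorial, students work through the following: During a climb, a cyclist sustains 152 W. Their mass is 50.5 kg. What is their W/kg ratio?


Power-to-weight = 152 W / 50.5 kg
= 3.01 W/kg

3.01 W/kg


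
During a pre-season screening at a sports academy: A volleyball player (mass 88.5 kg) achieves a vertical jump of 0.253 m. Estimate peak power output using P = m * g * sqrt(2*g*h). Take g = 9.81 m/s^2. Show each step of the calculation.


2 * g * h = 2 * 9.81 * 0.253 = 4.96386
sqrt(4.96386) = 2.227972 m/s
P = 88.5 * 9.81 * 2.227972 = 1934.29 W

1934.29 W


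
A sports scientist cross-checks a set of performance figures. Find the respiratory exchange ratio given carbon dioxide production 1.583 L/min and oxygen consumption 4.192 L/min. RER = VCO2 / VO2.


VCO2 = 1.583 L/min
VO2 = 4.192 L/min
RER = 1.583 / 4.192 = 0.3776

0.3776


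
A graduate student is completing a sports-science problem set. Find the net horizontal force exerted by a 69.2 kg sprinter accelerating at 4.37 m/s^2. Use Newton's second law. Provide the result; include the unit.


Newton's second law: F = m * a
F = 69.2 * 4.37 = 302.4 N

302.4 N


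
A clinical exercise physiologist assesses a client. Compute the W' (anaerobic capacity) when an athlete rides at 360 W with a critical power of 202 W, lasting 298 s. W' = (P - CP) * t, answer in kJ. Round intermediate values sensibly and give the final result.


Above-CP power = 158 W
Duration = 298 s
W' = 158 * 298 = 47084 J
Convert: 47084 / 1000 = 47.084 kJ

47.084 kJ


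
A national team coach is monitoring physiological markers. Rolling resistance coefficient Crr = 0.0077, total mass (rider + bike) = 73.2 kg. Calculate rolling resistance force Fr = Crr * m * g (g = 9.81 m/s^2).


Fr = Crr * m * g
= 0.0077 * 73.2 * 9.81
= 5.529 N

5.529 N


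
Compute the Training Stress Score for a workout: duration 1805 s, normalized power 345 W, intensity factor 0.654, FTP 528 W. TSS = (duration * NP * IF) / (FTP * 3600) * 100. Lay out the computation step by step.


Product = 1805 * 345 * 0.654 = 407262.15
Base = 528 * 3600 = 1900800
TSS = 407262.15 / 1900800 * 100 = 21.43

21.43 TSS


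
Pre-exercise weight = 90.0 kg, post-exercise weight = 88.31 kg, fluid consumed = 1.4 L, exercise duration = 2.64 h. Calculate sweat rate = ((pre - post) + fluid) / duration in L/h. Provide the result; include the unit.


Weight loss = 90.0 - 88.31 = 1.69 kg (approx L)
Total sweat = 1.69 + 1.4 = 3.09 L
Sweat rate = 3.09 / 2.64 = 1.17 L/h

1.17 L/h


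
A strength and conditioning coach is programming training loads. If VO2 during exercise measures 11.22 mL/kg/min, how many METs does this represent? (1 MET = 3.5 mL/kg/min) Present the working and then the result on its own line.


METs = VO2 / 3.5 = 11.22 / 3.5 = 3.21

3.21 METs


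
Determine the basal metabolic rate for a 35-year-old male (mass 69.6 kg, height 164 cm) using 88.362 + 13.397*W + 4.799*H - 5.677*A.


BMR = 88.362 + 13.397*69.6 + 4.799*164 - 5.677*35
= 1609.13 kcal/day

1609.13 kcal/day


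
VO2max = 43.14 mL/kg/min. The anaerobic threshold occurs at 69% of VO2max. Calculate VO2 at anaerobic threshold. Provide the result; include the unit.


AT fraction = 69 / 100 = 0.69
AT VO2 = 43.14 * 0.69
= 29.77 mL/kg/min

29.77 mL/kg/min


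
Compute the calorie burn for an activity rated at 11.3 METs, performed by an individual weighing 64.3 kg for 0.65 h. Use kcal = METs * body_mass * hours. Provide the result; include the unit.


Product of METs and mass = 11.3 * 64.3 = 726.59
Total kcal = 726.59 * 0.65 = 472.28 kcal

472.28 kcal


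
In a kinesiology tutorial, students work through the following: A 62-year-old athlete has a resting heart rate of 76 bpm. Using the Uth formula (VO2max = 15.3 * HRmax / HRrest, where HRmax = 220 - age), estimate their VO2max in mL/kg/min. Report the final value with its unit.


HRmax = 220 - 62 = 158 bpm
Ratio = HRmax / HRrest = 158 / 76 = 2.0789
VO2max = 15.3 * 2.0789 = 31.81 mL/kg/min

31.81 mL/kg/min


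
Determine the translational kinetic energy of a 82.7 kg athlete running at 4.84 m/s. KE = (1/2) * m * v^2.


KE = 0.5 * m * v^2
= 0.5 * 82.7 * 4.84^2
= 0.5 * 82.7 * 23.4256
= 968.65 J

968.65 J


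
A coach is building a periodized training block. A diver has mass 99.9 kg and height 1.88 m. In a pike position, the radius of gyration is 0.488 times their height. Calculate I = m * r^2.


r = 0.488 * 1.88 = 0.91744 m
I = m * r^2 = 99.9 * 0.841696 = 84.085 kg*m^2

84.085 kg*m^2


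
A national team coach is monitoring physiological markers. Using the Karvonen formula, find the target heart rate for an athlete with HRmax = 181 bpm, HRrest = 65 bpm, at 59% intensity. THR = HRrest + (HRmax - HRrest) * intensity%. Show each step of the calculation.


HRR = 181 - 65 = 116
THR = 65 + 116 * 0.59
= 65 + 68.44
= 133.44 bpm

133.44 bpm


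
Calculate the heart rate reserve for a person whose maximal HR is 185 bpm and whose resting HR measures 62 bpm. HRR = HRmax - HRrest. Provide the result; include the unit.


HRmax = 185 bpm
HRrest = 62 bpm
HRR = 185 - 62 = 123 bpm

123 bpm


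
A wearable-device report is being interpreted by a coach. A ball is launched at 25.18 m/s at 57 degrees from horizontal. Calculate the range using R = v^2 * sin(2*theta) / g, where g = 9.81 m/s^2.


sin(2 * 57) = sin(114) = 0.913545
v^2 = 25.18^2 = 634.0324
R = 634.0324 * 0.913545 / 9.81
= 59.044 m

59.044 m


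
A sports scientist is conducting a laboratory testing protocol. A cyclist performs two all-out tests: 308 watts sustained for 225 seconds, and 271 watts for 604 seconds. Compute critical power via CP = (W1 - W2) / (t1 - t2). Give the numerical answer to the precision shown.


W1 = P1 * t1 = 308 * 225 = 69300 J
W2 = P2 * t2 = 271 * 604 = 163684 J
CP = (69300 - 163684) / (225 - 604)
= 249.03 W

249.03 W


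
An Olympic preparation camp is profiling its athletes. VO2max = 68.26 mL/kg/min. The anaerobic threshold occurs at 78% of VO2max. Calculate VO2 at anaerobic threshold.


AT fraction = 78 / 100 = 0.78
AT VO2 = 68.26 * 0.78
= 53.24 mL/kg/min

53.24 mL/kg/min


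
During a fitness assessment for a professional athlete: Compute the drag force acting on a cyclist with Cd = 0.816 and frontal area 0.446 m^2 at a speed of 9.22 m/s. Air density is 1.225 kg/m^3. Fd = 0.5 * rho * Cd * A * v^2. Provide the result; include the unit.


Step 1: v^2 = 85.0084
Step 2: Fd = 0.5 * 1.225 * 0.816 * 0.446 * 85.0084
= 18.949 N

18.949 N


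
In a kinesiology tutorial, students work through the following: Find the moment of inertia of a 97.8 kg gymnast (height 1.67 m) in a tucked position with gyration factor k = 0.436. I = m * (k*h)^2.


Radius of gyration = 0.436 * 1.67 = 0.72812 m
I = 97.8 * 0.72812^2
= 97.8 * 0.530159
= 51.85 kg*m^2

51.85 kg*m^2


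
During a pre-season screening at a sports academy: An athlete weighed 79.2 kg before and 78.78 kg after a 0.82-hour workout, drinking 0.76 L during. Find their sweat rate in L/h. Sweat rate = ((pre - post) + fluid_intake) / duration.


Body mass change = 0.42 kg
Total sweat loss = 0.42 + 0.76 = 1.18 L
Rate = 1.18 / 0.82 = 1.439 L/h

1.439 L/h


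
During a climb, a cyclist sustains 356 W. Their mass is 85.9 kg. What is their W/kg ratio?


Power-to-weight = 356 W / 85.9 kg
= 4.144 W/kg

4.144 W/kg


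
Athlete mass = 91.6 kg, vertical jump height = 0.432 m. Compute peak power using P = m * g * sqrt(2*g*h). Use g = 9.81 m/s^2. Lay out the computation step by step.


sqrt(2 * 9.81 * 0.432) = sqrt(8.47584) = 2.91133 m/s
P = 91.6 * 9.81 * 2.91133
= 2616.11 W

2616.11 W


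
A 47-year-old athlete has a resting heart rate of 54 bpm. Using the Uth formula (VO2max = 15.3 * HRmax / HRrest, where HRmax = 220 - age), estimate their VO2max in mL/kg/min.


HRmax = 220 - 47 = 173 bpm
Ratio = HRmax / HRrest = 173 / 54 = 3.2037
VO2max = 15.3 * 3.2037 = 49.02 mL/kg/min

49.02 mL/kg/min


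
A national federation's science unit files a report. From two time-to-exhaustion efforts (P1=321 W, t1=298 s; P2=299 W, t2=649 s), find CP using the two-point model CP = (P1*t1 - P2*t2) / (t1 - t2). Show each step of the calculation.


Work in trial 1 = 95658 J
Work in trial 2 = 194051 J
Delta work = -98393 J
Delta time = -351 s
CP = -98393 / -351 = 280.32 W

280.32 W


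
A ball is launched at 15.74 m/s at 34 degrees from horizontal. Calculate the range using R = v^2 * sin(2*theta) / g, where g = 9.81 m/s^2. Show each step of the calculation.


sin(2 * 34) = sin(68) = 0.927184
v^2 = 15.74^2 = 247.7476
R = 247.7476 * 0.927184 / 9.81
= 23.416 m

23.416 m


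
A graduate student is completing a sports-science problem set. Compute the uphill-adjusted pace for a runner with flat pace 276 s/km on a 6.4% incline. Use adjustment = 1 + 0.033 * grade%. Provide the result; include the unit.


Adjustment factor = 1 + 0.033 * 6.4 = 1.2112
Grade-adjusted pace = 276 * 1.2112 = 334.29 s/km

334.29 s/km


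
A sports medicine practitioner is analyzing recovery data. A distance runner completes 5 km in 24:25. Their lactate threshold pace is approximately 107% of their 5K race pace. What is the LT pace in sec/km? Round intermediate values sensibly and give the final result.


Convert to seconds: 24 min 25 s = 1465 s
Pace per km = 1465 / 5 = 293.0 s/km
LT pace = 293.0 * 1.07 = 313.51 s/km

313.51 s/km


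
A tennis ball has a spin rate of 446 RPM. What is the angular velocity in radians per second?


Convert RPM to rad/s: multiply by 2*pi and divide by 60
omega = 446 * 2 * pi / 60
= 46.705 rad/s

46.705 rad/s


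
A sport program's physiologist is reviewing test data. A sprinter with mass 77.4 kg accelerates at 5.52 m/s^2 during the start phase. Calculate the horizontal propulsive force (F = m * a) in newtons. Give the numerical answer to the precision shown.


F = m * a
= 77.4 * 5.52
= 427.25 N

427.25 N


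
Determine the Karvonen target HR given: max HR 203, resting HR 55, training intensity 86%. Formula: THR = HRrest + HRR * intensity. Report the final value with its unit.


HRR = HRmax - HRrest = 203 - 55 = 148
THR = 55 + 148 * 0.86
= 182.28 bpm

182.28 bpm


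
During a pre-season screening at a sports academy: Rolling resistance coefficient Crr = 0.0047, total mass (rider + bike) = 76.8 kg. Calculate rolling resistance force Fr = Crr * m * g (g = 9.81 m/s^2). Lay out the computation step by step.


Fr = Crr * m * g
= 0.0047 * 76.8 * 9.81
= 3.541 N

3.541 N


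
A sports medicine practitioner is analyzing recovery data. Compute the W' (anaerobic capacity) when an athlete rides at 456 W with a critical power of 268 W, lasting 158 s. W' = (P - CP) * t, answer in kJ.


Above-CP power = 188 W
Duration = 158 s
W' = 188 * 158 = 29704 J
Convert: 29704 / 1000 = 29.704 kJ

29.704 kJ


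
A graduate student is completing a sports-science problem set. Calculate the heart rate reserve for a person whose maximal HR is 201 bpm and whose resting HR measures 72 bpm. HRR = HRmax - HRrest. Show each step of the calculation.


HRmax = 201 bpm
HRrest = 72 bpm
HRR = 201 - 72 = 129 bpm

129 bpm


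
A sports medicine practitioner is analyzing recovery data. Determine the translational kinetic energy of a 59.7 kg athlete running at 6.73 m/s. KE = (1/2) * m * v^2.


KE = 0.5 * m * v^2
= 0.5 * 59.7 * 6.73^2
= 0.5 * 59.7 * 45.2929
= 1351.99 J

1351.99 J


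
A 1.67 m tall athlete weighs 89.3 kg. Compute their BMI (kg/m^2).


height^2 = 2.7889 m^2
BMI = 89.3 / 2.7889 = 32.02 kg/m^2

32.02 kg/m^2


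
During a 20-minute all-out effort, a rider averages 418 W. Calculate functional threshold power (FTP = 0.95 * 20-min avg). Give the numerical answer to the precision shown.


FTP = 0.95 * 418
= 397.1 W

397.1 W


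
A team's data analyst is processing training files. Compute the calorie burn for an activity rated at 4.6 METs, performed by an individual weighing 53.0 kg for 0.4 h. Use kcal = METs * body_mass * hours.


Product of METs and mass = 4.6 * 53.0 = 243.8
Total kcal = 243.8 * 0.4 = 97.52 kcal

97.52 kcal


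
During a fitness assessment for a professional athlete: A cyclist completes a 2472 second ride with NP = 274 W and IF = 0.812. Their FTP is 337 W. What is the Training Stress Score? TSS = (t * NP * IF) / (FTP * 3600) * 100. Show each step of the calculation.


t * NP * IF = 2472 * 274 * 0.812 = 549990.336
FTP * 3600 = 1213200
TSS = (549990.336 / 1213200) * 100 = 45.33

45.33 TSS


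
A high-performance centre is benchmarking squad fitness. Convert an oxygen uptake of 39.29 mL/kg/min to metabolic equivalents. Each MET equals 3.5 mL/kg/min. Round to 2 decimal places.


One MET = 3.5 mL/kg/min
Number of METs = 39.29 / 3.5
= 11.23 METs

11.23 METs


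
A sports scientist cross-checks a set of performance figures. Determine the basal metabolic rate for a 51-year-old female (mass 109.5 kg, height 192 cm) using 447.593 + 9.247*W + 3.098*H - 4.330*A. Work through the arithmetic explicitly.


BMR = 447.593 + 9.247*109.5 + 3.098*192 - 4.330*51
= 1834.13 kcal/day

1834.13 kcal/day


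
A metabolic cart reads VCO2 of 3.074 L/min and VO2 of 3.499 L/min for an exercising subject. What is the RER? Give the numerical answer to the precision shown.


RER = VCO2 / VO2 = 3.074 / 3.499 = 0.8785

0.8785


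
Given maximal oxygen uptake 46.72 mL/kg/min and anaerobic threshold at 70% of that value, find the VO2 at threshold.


Percentage as decimal = 0.7
VO2 at AT = 46.72 * 0.7 = 32.7 mL/kg/min

32.7 mL/kg/min


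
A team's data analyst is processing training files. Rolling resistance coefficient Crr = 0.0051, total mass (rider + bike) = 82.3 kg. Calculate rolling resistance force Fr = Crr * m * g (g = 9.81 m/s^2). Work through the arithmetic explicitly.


Fr = Crr * m * g
= 0.0051 * 82.3 * 9.81
= 4.118 N

4.118 N


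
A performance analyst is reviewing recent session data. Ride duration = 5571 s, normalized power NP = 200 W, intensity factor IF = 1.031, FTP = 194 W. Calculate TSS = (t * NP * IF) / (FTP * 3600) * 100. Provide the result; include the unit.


Numerator = 5571 * 200 * 1.031 = 1148740.2
Denominator = 194 * 3600 = 698400
TSS = 1148740.2 / 698400 * 100
= 164.48

164.48 TSS


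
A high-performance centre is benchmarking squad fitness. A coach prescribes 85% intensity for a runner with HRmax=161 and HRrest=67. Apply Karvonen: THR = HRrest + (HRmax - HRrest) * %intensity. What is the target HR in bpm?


Heart rate reserve = 161 - 67 = 94
Intensity fraction = 85 / 100 = 0.85
THR = 67 + 94 * 0.85 = 146.9 bpm

146.9 bpm


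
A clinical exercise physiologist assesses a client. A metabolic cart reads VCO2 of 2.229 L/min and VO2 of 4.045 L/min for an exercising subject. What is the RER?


RER = VCO2 / VO2 = 2.229 / 4.045 = 0.5511

0.5511


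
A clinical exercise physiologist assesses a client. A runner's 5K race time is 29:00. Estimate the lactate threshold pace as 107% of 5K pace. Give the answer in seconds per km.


Total race time = 29*60 + 0 = 1740 seconds
5K pace = 1740 / 5 = 348.0 sec/km
LT pace = 348.0 * 1.07 = 372.36 sec/km

372.36 s/km


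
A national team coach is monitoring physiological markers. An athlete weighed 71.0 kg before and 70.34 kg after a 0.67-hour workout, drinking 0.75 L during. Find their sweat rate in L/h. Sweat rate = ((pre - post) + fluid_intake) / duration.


Body mass change = 0.66 kg
Total sweat loss = 0.66 + 0.75 = 1.41 L
Rate = 1.41 / 0.67 = 2.104 L/h

2.104 L/h


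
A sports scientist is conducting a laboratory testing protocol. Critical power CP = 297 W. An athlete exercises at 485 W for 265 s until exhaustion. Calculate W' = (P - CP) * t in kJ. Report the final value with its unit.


P - CP = 485 - 297 = 188 W
W' = 188 * 265 = 49820 J
= 49820 / 1000 = 49.82 kJ

49.82 kJ


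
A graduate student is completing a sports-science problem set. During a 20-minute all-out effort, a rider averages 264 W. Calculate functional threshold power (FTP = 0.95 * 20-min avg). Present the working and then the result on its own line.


FTP = 0.95 * 264
= 250.8 W

250.8 W


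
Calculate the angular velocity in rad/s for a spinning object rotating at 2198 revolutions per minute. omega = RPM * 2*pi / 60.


omega = RPM * 2*pi / 60
= 2198 * 6.28318531 / 60
= 230.174 rad/s

230.174 rad/s


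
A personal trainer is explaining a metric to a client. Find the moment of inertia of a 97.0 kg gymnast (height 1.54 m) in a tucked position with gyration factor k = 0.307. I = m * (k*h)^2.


Radius of gyration = 0.307 * 1.54 = 0.47278 m
I = 97.0 * 0.47278^2
= 97.0 * 0.223521
= 21.682 kg*m^2

21.682 kg*m^2


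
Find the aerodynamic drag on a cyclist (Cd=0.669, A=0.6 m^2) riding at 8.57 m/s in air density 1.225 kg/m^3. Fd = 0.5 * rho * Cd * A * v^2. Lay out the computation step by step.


Fd = 0.5 * 1.225 * 0.669 * 0.6 * 8.57^2
= 0.5 * 1.225 * 0.669 * 0.6 * 73.4449
= 18.057 N

18.057 N


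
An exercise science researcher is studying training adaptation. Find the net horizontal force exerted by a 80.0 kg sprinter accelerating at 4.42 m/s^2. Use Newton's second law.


Newton's second law: F = m * a
F = 80.0 * 4.42 = 353.6 N

353.6 N


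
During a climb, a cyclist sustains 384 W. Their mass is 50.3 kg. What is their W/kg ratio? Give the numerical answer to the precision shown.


Power-to-weight = 384 W / 50.3 kg
= 7.634 W/kg

7.634 W/kg


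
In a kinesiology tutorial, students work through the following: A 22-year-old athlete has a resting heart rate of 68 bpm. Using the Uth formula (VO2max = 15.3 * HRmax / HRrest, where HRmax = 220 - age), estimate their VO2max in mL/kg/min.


HRmax = 220 - 22 = 198 bpm
Ratio = HRmax / HRrest = 198 / 68 = 2.9118
VO2max = 15.3 * 2.9118 = 44.55 mL/kg/min

44.55 mL/kg/min


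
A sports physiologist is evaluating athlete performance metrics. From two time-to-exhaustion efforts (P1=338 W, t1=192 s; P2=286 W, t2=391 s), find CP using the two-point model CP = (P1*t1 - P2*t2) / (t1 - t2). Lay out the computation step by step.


Work in trial 1 = 64896 J
Work in trial 2 = 111826 J
Delta work = -46930 J
Delta time = -199 s
CP = -46930 / -199 = 235.83 W

235.83 W


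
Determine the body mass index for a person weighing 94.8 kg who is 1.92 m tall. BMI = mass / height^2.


BMI = mass / height^2
= 94.8 / 1.92^2
= 94.8 / 3.6864
= 25.72 kg/m^2

25.72 kg/m^2


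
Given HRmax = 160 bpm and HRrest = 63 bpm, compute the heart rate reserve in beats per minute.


Heart rate reserve = maximum HR minus resting HR
HRR = 160 - 63 = 97 bpm

97 bpm


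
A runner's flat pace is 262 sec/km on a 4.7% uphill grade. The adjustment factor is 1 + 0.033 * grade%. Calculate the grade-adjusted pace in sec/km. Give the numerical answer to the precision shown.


Factor = 1 + 0.033 * 4.7 = 1.1551
Adjusted pace = 262 * 1.1551
= 302.64 sec/km

302.64 s/km


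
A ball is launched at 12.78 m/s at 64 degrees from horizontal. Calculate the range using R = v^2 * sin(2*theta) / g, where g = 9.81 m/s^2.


sin(2 * 64) = sin(128) = 0.788011
v^2 = 12.78^2 = 163.3284
R = 163.3284 * 0.788011 / 9.81
= 13.12 m

13.12 m


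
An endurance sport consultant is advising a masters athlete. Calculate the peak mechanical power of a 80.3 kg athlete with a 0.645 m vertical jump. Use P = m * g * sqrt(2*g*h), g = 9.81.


First, sqrt(2gh) = sqrt(2 * 9.81 * 0.645)
= sqrt(12.6549) = 3.557373 m/s
Power = 80.3 * 9.81 * 3.557373 = 2802.3 W

2802.3 W


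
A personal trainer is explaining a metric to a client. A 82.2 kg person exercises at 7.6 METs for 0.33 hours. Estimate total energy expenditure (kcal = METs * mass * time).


Energy = METs * mass(kg) * time(h)
= 7.6 * 82.2 * 0.33
= 206.16 kcal

206.16 kcal


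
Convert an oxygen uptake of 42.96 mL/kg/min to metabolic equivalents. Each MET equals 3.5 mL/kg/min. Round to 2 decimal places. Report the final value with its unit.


One MET = 3.5 mL/kg/min
Number of METs = 42.96 / 3.5
= 12.27 METs

12.27 METs


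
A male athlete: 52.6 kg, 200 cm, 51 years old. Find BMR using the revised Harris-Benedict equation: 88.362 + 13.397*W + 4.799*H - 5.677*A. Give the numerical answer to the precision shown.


Intercept = 88.362
Weight contribution = 13.397 * 52.6 = 704.6822
Height contribution = 4.799 * 200 = 959.8
Age contribution = 5.677 * 51 = 289.527
BMR = 88.362 + 704.6822 + 959.8 - 289.527
= 1463.32 kcal/day

1463.32 kcal/day


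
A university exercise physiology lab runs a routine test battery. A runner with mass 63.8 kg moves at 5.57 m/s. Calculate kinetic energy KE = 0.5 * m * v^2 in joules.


v^2 = 5.57^2 = 31.0249
KE = 0.5 * 63.8 * 31.0249
= 989.69 J

989.69 J


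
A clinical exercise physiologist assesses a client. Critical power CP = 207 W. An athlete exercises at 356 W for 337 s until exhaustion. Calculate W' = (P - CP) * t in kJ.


P - CP = 356 - 207 = 149 W
W' = 149 * 337 = 50213 J
= 50213 / 1000 = 50.213 kJ

50.213 kJ


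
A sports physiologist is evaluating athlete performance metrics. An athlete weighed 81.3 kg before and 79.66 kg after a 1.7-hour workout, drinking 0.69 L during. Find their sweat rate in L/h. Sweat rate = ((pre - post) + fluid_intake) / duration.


Body mass change = 1.64 kg
Total sweat loss = 1.64 + 0.69 = 2.33 L
Rate = 2.33 / 1.7 = 1.371 L/h

1.371 L/h


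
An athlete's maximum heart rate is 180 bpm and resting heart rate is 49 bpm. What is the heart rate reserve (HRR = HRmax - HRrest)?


HRR = HRmax - HRrest
= 180 - 49
= 131 bpm

131 bpm


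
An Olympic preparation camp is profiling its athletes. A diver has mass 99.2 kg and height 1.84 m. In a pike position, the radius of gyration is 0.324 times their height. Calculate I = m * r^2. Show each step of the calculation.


r = 0.324 * 1.84 = 0.59616 m
I = m * r^2 = 99.2 * 0.355407 = 35.256 kg*m^2

35.256 kg*m^2


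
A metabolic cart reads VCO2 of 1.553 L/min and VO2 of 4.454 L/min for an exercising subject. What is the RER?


RER = VCO2 / VO2 = 1.553 / 4.454 = 0.3487

0.3487


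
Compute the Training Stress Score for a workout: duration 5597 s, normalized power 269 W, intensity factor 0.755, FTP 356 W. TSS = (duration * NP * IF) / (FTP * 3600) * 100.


Product = 5597 * 269 * 0.755 = 1136722.715
Base = 356 * 3600 = 1281600
TSS = 1136722.715 / 1281600 * 100 = 88.7

88.7 TSS


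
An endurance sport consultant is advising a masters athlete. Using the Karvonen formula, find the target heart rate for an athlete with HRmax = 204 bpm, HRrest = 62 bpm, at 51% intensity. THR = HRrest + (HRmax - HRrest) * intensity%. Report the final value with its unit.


HRR = 204 - 62 = 142
THR = 62 + 142 * 0.51
= 62 + 72.42
= 134.42 bpm

134.42 bpm


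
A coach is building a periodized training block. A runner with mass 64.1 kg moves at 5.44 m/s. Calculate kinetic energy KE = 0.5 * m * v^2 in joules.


v^2 = 5.44^2 = 29.5936
KE = 0.5 * 64.1 * 29.5936
= 948.47 J

948.47 J


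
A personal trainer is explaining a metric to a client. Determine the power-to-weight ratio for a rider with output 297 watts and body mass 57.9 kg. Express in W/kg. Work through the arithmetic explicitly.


P/W = 297 / 57.9 = 5.13 W/kg

5.13 W/kg


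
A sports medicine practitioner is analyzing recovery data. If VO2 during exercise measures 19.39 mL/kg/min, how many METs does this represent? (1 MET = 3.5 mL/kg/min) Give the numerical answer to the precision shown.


METs = VO2 / 3.5 = 19.39 / 3.5 = 5.54

5.54 METs


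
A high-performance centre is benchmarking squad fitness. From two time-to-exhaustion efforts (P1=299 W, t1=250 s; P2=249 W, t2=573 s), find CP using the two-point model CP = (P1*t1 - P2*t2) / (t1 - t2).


Work in trial 1 = 74750 J
Work in trial 2 = 142677 J
Delta work = -67927 J
Delta time = -323 s
CP = -67927 / -323 = 210.3 W

210.3 W


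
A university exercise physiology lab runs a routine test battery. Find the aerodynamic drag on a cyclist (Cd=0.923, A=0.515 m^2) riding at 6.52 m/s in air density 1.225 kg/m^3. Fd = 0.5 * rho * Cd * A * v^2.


Fd = 0.5 * 1.225 * 0.923 * 0.515 * 6.52^2
= 0.5 * 1.225 * 0.923 * 0.515 * 42.5104
= 12.377 N

12.377 N


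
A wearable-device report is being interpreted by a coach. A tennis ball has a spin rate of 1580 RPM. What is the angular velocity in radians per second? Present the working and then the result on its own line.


Convert RPM to rad/s: multiply by 2*pi and divide by 60
omega = 1580 * 2 * pi / 60
= 165.457 rad/s

165.457 rad/s


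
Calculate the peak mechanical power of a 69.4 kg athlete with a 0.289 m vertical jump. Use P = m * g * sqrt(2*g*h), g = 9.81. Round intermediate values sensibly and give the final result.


First, sqrt(2gh) = sqrt(2 * 9.81 * 0.289)
= sqrt(5.67018) = 2.381214 m/s
Power = 69.4 * 9.81 * 2.381214 = 1621.16 W

1621.16 W


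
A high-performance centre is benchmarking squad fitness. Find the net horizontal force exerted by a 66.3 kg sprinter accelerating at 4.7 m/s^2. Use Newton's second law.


Newton's second law: F = m * a
F = 66.3 * 4.7 = 311.61 N

311.61 N


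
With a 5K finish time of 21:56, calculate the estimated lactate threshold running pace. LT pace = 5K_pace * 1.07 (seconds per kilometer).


Race duration = 1316 s for 5 km
Average pace = 1316 / 5 = 263.2 s/km
LT pace = 263.2 * 1.07
= 281.62 s/km

281.62 s/km


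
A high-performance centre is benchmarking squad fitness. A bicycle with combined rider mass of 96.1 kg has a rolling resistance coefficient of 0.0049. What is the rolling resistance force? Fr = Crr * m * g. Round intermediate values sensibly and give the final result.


Fr = 0.0049 * 96.1 * 9.81
= 0.47089 * 9.81
= 4.619 N

4.619 N


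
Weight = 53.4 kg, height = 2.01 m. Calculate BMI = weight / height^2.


height^2 = 2.01^2 = 4.0401
BMI = 53.4 / 4.0401 = 13.22 kg/m^2

13.22 kg/m^2


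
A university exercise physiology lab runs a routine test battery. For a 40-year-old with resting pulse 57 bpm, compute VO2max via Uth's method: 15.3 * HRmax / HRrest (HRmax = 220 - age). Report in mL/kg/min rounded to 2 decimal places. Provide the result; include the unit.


Step 1: HRmax = 220 - 40 = 180 bpm
Step 2: Ratio = 180 / 57 = 3.1579
Step 3: VO2max = 15.3 * 3.1579 = 48.32 mL/kg/min

48.32 mL/kg/min


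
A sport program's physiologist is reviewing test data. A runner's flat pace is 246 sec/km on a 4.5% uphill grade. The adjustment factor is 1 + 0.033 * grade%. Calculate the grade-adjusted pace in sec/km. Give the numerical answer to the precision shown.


Factor = 1 + 0.033 * 4.5 = 1.1485
Adjusted pace = 246 * 1.1485
= 282.53 sec/km

282.53 s/km


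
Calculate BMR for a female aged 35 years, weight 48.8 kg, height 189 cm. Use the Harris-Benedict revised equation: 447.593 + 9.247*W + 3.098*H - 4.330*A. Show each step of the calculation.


Substituting values:
W term = 9.247 * 48.8 = 451.2536
H term = 3.098 * 189 = 585.522
A term = 4.330 * 35 = 151.55
BMR = 1332.82 kcal/day

1332.82 kcal/day


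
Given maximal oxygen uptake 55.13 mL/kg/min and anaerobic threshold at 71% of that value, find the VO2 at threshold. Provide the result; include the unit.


Percentage as decimal = 0.71
VO2 at AT = 55.13 * 0.71 = 39.14 mL/kg/min

39.14 mL/kg/min


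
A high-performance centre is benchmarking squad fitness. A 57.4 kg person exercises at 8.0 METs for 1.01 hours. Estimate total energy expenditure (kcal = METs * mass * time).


Energy = METs * mass(kg) * time(h)
= 8.0 * 57.4 * 1.01
= 463.79 kcal

463.79 kcal
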